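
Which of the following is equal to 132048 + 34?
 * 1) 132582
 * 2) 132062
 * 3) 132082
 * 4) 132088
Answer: 3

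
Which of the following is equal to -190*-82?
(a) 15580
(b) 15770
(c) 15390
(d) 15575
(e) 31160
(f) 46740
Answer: a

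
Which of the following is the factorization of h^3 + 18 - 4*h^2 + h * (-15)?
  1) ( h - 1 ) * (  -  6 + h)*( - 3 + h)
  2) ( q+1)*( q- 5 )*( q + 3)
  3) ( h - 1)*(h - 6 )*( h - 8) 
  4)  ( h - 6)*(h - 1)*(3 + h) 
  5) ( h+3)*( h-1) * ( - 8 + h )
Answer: 4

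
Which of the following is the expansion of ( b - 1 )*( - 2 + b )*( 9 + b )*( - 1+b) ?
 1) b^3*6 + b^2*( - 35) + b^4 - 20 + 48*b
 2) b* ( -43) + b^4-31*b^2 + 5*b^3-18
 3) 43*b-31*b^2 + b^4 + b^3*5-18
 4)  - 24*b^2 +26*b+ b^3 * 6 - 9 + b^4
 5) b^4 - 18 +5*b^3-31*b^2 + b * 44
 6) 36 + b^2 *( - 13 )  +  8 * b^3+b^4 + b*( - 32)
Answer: 3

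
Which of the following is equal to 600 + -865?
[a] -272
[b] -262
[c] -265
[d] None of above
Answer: c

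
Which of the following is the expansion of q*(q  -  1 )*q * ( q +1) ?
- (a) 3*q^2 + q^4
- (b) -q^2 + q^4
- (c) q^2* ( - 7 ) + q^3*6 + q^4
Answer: b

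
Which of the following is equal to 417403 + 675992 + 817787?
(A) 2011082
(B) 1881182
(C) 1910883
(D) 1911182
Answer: D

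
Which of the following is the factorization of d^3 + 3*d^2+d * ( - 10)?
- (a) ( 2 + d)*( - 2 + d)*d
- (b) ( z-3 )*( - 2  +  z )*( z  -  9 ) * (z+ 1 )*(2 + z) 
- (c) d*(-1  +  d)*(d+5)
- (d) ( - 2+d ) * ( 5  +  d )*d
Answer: d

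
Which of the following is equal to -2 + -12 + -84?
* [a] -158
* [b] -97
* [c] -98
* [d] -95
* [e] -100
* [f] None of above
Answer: c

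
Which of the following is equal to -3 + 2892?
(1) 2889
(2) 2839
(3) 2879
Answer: 1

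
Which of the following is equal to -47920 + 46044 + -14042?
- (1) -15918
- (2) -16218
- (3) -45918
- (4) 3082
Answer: 1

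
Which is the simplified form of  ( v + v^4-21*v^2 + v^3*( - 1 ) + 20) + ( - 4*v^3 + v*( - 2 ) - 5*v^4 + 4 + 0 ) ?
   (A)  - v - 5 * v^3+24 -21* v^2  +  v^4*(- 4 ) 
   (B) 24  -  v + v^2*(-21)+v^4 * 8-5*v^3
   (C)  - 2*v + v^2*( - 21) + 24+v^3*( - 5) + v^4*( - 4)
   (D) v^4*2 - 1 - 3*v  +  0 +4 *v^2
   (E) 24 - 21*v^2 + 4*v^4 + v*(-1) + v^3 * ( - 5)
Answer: A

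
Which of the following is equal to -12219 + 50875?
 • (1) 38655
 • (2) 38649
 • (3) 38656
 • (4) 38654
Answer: 3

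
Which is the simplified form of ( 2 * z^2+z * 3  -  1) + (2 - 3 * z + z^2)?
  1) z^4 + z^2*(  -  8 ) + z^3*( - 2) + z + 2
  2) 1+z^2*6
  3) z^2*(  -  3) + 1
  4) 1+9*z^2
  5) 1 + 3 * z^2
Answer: 5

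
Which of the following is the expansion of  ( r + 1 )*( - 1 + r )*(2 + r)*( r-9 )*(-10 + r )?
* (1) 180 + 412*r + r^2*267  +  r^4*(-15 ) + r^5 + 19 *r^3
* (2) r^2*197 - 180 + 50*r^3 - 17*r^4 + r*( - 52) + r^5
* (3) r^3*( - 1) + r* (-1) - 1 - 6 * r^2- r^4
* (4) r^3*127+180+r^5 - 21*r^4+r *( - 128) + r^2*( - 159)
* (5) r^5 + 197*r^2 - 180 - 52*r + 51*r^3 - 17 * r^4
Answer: 5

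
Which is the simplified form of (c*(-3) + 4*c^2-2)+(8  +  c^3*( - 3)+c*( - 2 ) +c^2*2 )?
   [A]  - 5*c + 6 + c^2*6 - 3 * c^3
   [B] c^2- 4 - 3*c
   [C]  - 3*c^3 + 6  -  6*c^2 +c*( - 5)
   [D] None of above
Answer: A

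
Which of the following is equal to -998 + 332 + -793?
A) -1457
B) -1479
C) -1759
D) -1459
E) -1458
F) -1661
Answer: D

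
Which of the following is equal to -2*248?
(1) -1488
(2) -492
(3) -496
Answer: 3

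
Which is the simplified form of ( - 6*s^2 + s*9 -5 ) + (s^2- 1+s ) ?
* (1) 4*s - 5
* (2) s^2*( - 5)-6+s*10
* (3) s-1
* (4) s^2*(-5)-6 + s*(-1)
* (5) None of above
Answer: 2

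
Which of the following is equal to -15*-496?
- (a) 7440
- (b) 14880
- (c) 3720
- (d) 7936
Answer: a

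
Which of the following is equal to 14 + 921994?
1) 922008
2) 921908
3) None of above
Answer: 1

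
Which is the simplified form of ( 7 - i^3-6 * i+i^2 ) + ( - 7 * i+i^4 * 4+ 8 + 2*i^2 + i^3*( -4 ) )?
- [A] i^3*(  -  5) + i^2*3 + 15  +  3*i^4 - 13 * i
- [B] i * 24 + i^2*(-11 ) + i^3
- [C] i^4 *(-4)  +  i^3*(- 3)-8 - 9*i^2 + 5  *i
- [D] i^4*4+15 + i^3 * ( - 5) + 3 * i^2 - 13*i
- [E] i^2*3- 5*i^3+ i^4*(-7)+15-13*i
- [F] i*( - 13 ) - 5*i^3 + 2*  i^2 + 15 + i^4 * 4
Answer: D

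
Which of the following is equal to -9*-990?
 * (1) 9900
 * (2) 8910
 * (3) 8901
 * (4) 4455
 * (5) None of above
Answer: 2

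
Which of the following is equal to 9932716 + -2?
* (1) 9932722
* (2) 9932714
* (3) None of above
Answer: 2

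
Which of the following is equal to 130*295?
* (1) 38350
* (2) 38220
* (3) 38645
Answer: 1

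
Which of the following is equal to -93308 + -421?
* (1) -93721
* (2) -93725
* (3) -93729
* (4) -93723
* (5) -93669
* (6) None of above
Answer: 3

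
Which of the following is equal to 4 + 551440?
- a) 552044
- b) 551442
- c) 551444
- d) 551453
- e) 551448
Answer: c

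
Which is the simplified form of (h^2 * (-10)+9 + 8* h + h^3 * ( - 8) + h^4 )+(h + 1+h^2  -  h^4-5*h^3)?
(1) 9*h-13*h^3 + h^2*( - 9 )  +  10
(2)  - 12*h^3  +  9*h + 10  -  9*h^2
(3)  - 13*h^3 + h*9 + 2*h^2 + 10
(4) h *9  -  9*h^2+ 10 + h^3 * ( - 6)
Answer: 1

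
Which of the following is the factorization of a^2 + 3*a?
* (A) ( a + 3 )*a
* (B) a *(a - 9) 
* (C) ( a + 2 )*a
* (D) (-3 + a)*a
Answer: A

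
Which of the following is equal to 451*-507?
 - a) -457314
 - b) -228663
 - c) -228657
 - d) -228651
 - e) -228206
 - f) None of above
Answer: c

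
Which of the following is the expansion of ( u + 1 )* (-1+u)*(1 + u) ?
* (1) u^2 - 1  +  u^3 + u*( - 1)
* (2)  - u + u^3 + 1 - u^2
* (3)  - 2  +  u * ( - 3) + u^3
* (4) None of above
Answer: 1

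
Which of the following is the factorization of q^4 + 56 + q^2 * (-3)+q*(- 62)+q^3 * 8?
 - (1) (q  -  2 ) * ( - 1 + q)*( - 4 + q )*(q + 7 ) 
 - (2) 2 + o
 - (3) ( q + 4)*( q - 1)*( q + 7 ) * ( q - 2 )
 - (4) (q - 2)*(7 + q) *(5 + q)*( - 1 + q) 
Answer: 3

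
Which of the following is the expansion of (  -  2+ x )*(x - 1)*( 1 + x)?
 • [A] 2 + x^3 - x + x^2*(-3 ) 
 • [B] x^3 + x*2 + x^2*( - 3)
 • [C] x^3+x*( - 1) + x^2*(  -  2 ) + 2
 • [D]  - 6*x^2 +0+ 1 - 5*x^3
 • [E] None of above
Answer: C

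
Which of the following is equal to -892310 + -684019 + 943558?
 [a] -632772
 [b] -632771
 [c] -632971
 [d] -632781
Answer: b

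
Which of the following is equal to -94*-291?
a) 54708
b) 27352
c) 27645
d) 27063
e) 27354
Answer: e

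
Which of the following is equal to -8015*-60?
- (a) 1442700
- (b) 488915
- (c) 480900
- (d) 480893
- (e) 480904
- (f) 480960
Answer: c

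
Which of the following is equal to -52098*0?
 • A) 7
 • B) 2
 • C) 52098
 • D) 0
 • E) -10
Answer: D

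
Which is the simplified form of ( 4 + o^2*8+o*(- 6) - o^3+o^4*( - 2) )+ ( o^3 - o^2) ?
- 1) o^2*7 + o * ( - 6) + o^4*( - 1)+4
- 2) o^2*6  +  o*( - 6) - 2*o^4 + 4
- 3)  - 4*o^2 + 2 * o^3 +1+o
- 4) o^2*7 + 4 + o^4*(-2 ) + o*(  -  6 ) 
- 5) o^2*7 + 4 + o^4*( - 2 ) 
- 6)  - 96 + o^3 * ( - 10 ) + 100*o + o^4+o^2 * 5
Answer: 4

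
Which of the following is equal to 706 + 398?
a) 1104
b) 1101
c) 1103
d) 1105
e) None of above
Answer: a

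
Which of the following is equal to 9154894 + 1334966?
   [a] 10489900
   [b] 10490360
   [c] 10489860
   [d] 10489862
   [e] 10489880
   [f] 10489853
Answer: c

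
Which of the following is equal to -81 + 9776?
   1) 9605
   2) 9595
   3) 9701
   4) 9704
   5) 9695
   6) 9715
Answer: 5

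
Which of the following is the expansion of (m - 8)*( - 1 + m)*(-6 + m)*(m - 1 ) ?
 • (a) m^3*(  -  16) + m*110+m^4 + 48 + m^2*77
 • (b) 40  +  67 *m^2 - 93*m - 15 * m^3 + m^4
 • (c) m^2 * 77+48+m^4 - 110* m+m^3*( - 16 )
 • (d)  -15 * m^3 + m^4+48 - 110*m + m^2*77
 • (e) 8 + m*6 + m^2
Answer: c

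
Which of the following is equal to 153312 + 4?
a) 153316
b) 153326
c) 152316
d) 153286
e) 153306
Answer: a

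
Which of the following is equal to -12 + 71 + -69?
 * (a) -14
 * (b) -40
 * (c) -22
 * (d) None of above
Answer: d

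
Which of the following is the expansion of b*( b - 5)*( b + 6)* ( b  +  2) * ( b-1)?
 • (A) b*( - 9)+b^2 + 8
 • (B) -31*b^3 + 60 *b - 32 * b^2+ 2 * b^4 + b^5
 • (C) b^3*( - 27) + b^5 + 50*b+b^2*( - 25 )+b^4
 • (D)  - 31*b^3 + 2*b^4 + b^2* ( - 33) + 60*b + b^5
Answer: B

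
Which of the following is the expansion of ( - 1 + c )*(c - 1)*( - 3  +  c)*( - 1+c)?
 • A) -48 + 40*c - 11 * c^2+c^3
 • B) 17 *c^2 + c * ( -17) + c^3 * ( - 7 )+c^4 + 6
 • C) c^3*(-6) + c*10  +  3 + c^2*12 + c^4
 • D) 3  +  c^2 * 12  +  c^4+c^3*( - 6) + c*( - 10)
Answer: D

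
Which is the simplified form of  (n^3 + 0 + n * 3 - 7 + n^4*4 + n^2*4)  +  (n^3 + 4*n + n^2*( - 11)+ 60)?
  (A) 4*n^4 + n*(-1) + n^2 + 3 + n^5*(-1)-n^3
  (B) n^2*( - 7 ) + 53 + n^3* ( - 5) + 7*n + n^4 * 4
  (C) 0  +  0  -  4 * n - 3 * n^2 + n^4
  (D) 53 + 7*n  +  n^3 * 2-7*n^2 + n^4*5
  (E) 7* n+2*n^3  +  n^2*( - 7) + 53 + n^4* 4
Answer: E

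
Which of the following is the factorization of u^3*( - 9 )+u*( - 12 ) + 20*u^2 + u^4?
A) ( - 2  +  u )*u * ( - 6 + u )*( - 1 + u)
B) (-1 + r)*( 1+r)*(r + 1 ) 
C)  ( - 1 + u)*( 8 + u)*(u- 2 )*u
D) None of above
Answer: A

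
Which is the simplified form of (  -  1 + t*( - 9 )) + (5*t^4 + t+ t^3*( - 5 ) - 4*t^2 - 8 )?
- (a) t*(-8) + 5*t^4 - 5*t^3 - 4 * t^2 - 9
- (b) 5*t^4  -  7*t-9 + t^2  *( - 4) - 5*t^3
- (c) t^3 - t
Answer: a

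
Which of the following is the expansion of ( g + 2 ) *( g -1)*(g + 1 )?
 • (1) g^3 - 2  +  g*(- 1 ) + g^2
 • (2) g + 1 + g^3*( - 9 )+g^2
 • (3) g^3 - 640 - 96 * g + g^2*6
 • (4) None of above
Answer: 4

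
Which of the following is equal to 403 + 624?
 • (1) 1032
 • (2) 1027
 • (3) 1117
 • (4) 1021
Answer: 2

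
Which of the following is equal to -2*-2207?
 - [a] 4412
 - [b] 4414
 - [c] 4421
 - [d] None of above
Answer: b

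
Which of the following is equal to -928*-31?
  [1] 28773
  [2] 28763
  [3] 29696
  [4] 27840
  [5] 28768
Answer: 5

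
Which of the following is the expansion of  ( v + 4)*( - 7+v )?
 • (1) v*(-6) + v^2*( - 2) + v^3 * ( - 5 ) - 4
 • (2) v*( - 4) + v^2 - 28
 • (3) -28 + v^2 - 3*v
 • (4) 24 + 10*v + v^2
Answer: 3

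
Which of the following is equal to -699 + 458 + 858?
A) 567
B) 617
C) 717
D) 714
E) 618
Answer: B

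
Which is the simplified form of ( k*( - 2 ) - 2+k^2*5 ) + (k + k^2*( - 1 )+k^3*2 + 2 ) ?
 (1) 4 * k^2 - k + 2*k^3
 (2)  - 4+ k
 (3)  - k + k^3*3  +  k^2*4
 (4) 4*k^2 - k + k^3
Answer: 1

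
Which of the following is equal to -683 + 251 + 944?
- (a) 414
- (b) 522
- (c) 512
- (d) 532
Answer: c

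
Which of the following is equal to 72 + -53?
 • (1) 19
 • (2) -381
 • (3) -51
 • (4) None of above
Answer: 1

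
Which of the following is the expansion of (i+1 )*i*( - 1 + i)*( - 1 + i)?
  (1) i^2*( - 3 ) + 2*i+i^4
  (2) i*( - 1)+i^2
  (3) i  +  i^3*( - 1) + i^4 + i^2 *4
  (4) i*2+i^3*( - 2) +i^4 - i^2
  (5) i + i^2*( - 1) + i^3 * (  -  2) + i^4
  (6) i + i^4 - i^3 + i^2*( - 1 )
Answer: 6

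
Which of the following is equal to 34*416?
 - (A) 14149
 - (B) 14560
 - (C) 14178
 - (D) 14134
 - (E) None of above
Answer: E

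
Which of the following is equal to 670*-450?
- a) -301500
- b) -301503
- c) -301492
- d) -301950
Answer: a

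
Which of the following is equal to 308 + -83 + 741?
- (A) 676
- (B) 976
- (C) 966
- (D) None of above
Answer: C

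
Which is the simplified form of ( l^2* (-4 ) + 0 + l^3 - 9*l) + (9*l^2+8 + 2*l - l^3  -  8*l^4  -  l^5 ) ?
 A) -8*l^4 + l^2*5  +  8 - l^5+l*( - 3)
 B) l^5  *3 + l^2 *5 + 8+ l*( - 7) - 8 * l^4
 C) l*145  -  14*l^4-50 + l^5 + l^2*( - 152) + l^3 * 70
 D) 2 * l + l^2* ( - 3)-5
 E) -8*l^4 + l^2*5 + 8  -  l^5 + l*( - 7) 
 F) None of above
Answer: E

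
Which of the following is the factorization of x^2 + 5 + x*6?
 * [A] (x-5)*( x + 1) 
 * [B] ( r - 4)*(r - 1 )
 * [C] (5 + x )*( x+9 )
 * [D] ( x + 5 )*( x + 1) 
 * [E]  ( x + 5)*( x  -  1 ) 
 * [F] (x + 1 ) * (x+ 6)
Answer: D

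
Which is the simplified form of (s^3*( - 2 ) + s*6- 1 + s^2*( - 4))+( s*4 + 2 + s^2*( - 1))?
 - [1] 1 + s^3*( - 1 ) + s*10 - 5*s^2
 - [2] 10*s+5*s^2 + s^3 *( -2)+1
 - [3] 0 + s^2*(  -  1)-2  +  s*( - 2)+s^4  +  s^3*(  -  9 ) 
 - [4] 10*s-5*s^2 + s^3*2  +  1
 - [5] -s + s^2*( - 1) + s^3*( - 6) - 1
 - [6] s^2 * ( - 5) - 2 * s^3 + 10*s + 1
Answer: 6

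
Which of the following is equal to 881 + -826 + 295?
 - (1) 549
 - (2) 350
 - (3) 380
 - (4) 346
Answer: 2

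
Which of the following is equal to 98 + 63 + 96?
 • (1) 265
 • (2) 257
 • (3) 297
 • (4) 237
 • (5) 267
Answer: 2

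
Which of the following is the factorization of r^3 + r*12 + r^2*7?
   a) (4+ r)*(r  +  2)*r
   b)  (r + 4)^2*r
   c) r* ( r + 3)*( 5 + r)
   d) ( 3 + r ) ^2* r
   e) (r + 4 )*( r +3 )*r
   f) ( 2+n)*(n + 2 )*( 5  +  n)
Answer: e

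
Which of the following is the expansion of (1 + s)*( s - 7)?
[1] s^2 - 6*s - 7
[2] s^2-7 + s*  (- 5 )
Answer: 1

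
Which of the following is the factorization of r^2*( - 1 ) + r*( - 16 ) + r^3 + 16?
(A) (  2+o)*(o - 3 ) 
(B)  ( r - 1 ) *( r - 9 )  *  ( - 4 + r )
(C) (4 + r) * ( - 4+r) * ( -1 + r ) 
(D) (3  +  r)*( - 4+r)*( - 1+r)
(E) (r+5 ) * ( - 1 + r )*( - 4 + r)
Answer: C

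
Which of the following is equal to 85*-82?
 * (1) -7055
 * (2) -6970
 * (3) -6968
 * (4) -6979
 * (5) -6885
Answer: 2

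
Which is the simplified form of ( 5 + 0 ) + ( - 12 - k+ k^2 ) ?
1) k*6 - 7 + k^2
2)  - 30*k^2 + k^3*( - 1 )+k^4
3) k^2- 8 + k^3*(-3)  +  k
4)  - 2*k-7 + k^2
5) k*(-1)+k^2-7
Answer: 5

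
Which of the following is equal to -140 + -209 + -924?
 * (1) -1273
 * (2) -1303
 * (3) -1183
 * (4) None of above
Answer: 1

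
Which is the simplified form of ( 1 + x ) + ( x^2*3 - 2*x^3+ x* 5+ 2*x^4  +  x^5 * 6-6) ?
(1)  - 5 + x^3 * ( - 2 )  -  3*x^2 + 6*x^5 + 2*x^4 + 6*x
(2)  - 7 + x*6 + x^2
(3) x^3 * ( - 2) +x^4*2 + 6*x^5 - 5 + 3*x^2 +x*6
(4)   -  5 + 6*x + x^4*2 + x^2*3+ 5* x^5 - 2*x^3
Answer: 3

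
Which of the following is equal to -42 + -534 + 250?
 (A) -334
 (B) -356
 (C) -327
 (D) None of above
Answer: D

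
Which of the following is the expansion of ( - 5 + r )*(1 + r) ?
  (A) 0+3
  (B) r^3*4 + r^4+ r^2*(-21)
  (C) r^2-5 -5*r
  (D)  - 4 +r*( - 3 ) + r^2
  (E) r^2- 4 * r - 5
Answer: E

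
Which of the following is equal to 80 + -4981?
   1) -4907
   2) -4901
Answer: 2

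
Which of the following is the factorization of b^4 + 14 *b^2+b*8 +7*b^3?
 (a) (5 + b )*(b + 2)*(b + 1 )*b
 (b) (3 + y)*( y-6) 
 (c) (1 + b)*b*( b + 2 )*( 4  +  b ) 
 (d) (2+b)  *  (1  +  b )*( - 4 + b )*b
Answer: c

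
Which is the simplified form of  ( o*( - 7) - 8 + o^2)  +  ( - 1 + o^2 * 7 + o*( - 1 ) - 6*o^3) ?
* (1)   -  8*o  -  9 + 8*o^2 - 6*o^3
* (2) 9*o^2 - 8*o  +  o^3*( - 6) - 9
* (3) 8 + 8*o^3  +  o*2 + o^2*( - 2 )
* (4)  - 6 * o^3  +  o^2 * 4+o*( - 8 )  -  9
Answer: 1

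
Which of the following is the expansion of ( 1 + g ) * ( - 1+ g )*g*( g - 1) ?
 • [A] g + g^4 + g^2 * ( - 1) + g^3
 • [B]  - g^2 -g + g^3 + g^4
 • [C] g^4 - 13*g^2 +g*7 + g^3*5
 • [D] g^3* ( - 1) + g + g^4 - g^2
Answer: D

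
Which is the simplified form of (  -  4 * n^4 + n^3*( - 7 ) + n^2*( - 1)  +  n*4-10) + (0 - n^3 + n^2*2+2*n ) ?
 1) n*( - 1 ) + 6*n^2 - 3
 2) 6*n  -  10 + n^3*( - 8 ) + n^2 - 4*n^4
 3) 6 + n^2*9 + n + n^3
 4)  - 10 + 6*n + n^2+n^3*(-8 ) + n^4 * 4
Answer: 2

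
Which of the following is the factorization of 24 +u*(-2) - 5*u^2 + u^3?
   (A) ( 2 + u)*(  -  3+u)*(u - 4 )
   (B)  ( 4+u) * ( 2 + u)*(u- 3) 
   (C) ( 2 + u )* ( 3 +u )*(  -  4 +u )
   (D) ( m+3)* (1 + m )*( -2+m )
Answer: A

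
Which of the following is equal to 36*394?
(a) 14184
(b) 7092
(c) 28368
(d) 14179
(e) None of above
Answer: a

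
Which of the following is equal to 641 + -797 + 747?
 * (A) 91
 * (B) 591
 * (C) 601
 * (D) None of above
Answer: B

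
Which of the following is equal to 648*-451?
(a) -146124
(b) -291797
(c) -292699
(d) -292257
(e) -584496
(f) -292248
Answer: f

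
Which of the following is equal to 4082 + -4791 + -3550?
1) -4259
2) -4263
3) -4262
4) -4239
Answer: 1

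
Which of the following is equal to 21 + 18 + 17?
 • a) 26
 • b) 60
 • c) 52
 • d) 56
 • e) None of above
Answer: d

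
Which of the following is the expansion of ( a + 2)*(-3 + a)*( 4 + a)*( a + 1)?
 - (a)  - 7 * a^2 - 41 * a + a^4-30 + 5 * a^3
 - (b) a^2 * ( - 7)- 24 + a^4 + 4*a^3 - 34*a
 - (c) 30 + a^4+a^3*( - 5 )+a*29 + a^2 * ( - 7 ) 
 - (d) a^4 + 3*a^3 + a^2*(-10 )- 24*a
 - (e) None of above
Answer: b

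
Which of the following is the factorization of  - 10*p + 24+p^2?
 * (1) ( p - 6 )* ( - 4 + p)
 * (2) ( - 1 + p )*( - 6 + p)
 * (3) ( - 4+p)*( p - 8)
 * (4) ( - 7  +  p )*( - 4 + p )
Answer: 1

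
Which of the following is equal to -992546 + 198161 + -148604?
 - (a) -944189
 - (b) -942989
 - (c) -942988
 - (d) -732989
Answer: b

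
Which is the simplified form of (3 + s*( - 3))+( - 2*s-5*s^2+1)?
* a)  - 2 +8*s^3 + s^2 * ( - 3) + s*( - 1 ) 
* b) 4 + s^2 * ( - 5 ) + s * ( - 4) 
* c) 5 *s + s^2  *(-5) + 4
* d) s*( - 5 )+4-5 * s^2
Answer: d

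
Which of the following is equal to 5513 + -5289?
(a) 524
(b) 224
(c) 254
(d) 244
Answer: b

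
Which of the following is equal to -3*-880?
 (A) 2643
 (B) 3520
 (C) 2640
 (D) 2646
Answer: C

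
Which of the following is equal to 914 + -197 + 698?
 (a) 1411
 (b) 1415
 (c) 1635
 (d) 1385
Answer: b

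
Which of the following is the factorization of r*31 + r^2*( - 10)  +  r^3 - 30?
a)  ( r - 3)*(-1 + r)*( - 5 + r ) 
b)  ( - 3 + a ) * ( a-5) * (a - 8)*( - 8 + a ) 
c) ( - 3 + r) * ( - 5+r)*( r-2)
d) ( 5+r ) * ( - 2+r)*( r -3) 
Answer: c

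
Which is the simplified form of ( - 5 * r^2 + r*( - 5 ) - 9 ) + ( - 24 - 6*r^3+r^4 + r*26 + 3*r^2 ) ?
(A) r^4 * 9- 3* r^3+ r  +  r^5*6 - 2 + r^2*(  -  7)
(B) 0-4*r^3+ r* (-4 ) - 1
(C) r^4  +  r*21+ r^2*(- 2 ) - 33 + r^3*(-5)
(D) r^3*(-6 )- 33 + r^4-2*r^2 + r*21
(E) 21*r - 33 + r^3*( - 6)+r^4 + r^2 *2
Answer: D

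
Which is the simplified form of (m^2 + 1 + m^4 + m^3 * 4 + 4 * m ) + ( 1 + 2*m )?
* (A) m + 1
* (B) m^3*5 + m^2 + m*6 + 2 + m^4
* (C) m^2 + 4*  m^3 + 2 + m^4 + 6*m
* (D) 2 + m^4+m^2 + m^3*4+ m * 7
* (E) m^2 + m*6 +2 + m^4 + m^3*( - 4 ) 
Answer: C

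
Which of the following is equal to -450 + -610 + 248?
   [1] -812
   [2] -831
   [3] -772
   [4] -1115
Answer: 1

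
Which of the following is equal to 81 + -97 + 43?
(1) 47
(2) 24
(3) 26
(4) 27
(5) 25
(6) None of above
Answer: 4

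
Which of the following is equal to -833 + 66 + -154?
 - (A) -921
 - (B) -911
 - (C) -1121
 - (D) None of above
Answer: A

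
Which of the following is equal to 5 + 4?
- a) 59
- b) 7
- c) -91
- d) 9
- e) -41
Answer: d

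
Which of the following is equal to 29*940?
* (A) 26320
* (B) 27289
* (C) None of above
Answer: C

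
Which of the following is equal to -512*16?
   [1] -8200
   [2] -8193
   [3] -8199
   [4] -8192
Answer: 4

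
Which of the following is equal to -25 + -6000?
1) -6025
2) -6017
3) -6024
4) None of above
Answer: 1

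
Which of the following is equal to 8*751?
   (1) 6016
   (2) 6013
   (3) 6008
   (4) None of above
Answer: 3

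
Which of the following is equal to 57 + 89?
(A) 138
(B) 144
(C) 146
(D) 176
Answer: C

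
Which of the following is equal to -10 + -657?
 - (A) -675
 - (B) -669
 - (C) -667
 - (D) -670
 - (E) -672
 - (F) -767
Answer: C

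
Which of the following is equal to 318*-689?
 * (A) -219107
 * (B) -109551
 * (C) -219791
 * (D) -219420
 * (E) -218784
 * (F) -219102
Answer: F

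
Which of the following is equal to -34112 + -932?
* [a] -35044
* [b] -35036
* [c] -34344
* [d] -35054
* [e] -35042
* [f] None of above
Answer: a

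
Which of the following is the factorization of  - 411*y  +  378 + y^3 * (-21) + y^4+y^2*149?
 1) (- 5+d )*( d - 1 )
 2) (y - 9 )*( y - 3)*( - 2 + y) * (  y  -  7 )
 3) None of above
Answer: 2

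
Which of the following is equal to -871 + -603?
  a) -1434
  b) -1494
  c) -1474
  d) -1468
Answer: c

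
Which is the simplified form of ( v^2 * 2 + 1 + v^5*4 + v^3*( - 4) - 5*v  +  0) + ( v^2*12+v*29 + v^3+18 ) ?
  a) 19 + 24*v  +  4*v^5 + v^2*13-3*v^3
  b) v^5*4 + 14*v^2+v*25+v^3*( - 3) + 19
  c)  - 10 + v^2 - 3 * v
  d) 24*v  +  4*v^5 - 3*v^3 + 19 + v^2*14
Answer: d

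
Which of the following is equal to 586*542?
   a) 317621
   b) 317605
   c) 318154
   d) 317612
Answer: d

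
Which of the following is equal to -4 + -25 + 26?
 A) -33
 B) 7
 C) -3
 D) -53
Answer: C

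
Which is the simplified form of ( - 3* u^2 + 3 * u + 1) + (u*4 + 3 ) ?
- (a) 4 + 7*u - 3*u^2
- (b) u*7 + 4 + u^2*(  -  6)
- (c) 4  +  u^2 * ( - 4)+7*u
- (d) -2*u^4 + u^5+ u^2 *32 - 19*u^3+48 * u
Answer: a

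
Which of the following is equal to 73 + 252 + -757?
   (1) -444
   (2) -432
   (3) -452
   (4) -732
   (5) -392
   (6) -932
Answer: 2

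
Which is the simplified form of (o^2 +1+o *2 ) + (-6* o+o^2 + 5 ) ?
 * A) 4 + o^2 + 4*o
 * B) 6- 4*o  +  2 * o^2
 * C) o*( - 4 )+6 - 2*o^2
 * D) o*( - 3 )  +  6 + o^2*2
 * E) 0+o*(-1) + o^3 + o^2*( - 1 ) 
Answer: B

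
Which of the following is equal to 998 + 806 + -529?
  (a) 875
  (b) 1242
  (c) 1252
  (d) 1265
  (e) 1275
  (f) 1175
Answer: e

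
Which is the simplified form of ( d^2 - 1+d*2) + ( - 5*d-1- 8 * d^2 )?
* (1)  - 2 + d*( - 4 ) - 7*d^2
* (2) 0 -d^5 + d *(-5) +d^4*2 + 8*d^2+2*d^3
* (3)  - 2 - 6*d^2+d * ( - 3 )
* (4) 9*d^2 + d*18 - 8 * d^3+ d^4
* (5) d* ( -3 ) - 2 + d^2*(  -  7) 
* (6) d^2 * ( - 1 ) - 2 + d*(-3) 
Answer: 5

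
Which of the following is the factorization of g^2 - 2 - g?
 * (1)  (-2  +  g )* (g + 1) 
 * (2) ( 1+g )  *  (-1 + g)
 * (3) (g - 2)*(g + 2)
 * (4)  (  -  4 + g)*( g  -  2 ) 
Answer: 1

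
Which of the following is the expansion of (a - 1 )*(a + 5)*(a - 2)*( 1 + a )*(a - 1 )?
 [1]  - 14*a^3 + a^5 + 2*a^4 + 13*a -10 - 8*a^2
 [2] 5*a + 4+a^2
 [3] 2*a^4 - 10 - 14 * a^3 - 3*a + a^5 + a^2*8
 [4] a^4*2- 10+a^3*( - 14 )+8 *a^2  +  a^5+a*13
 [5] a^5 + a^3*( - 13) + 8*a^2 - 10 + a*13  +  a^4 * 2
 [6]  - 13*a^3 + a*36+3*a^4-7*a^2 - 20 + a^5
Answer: 4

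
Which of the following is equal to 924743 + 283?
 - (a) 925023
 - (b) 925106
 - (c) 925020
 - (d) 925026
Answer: d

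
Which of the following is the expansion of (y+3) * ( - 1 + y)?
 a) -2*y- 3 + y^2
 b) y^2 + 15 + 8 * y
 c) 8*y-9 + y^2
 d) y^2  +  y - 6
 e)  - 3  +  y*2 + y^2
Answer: e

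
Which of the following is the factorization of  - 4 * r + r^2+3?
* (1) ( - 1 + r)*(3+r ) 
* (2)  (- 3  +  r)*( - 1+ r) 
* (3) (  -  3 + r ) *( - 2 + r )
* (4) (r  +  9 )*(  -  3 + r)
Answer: 2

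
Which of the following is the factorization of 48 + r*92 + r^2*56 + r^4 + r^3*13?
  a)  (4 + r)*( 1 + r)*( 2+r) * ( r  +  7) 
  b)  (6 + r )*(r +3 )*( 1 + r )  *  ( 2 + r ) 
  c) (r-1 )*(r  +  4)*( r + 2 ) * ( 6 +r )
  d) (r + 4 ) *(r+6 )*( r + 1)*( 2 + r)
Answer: d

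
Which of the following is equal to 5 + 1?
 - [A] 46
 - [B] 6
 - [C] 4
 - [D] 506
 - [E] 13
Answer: B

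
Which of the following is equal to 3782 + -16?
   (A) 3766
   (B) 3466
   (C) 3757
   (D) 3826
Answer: A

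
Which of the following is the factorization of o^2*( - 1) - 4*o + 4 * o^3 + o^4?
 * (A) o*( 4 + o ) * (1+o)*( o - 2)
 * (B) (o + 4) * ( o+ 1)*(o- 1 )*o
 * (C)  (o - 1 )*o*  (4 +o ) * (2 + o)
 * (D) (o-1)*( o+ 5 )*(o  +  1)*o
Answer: B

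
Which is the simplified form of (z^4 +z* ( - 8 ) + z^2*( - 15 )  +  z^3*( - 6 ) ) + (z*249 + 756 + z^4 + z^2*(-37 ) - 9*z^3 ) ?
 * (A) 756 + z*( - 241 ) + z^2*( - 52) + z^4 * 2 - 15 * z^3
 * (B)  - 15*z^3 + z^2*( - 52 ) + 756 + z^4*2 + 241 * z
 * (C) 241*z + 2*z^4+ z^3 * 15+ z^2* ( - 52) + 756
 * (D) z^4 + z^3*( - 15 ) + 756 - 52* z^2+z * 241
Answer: B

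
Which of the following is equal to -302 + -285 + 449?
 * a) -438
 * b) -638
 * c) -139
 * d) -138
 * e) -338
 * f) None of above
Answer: d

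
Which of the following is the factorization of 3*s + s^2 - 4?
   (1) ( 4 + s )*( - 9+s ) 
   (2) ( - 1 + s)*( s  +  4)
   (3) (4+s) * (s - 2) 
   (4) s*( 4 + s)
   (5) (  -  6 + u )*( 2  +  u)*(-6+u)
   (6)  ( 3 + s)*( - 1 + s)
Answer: 2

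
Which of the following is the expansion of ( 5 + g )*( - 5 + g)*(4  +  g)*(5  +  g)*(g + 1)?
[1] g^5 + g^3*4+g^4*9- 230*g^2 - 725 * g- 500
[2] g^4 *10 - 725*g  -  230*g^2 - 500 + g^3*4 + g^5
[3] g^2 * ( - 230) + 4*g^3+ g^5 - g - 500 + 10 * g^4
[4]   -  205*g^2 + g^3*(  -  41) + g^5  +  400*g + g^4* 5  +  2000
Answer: 2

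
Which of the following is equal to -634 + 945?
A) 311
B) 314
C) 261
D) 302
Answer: A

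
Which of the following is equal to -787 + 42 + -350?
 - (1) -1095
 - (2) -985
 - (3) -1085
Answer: 1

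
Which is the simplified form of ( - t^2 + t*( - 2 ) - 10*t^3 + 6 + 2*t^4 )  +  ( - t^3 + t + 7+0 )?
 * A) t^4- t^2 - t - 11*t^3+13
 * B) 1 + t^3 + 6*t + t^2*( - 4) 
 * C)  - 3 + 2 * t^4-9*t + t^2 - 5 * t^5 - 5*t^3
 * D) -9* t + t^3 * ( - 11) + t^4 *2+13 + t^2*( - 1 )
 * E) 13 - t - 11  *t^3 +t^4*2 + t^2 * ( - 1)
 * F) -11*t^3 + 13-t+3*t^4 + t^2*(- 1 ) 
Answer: E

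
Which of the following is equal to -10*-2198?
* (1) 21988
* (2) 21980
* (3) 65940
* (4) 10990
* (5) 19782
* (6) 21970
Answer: 2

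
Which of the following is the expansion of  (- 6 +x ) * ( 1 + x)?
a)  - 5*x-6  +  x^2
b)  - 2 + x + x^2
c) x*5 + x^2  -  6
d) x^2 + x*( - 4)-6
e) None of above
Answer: a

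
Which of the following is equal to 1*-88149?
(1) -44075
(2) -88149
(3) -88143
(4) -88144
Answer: 2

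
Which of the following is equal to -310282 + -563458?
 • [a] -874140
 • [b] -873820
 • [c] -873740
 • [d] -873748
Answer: c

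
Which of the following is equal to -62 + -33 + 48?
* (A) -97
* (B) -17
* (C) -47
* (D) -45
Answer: C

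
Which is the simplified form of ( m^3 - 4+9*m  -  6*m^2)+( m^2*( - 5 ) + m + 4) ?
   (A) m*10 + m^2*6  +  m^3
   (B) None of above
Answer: B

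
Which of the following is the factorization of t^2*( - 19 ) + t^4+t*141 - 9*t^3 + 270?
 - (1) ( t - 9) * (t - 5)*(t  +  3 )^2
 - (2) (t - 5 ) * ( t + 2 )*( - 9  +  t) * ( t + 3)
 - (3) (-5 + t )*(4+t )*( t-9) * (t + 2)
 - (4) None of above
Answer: 2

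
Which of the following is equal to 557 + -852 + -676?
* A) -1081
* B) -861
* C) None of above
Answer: C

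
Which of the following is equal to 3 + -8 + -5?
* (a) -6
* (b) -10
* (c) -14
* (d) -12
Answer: b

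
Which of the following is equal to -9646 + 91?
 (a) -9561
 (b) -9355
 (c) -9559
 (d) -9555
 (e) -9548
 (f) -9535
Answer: d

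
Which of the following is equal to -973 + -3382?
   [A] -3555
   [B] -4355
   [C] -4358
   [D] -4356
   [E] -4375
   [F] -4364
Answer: B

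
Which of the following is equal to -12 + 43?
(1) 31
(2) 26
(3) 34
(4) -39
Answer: 1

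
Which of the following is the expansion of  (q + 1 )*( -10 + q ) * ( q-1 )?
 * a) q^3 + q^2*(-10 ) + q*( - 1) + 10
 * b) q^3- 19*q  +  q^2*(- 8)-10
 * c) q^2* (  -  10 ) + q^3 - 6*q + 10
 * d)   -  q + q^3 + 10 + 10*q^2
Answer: a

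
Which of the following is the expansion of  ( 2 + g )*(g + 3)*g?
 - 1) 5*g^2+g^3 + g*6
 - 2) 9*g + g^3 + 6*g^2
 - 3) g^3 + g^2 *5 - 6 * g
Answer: 1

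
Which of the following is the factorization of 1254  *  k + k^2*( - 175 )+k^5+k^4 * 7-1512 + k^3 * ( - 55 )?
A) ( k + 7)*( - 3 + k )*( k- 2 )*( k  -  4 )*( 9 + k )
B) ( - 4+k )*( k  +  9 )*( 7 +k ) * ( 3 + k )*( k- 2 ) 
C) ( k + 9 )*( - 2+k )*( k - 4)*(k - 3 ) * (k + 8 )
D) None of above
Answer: A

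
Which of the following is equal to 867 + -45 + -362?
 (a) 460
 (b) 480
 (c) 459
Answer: a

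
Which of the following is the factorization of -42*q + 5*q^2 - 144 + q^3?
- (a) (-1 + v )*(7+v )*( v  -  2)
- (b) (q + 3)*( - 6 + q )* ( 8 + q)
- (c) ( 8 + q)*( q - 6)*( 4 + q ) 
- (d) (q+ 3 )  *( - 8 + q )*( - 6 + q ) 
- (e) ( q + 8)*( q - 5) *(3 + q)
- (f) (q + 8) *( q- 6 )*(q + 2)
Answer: b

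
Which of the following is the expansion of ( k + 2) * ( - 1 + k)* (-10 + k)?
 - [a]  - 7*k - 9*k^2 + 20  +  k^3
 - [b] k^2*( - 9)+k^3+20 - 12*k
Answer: b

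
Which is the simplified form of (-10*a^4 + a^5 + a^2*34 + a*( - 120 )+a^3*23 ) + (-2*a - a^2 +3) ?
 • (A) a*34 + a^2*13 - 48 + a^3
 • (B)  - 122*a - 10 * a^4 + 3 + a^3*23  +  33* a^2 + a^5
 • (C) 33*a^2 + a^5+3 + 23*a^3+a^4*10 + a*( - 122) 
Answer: B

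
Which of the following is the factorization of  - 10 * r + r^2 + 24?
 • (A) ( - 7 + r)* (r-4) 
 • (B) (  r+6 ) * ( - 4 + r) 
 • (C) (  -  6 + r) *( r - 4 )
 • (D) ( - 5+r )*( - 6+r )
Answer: C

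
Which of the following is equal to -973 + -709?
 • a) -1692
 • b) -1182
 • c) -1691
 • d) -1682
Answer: d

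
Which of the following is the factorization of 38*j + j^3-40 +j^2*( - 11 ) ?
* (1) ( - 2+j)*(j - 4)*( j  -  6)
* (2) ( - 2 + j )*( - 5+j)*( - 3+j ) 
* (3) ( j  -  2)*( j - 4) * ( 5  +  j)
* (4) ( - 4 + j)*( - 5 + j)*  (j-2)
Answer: 4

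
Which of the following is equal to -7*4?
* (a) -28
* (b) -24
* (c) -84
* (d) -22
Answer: a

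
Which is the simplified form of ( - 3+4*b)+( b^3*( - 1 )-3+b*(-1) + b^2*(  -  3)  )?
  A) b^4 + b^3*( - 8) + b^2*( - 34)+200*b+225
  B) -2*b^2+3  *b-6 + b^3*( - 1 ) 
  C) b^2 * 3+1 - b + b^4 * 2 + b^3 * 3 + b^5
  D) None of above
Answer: D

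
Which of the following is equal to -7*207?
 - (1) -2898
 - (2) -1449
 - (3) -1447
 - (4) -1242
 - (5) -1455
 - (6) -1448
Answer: 2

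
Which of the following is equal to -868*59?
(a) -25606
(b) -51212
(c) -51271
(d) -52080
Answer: b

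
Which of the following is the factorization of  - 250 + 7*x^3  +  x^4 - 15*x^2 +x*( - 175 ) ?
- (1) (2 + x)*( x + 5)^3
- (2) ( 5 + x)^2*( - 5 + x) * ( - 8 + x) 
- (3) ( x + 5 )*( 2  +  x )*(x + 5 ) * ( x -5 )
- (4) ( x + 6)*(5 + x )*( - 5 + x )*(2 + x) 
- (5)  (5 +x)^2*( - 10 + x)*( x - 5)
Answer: 3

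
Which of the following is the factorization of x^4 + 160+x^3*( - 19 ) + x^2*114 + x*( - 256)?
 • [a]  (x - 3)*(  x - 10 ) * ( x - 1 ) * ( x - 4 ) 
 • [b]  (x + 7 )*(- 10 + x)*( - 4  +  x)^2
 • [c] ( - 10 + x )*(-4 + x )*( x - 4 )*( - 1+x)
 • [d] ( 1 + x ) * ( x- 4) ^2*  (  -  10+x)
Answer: c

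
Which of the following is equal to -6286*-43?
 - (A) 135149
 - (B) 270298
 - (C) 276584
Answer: B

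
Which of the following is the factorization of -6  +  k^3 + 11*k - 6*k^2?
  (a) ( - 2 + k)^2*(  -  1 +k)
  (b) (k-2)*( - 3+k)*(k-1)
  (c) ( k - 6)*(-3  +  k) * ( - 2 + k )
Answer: b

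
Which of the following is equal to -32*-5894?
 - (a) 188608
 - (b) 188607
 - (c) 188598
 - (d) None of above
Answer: a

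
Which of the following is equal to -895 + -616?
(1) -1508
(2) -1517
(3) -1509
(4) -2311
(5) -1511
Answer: 5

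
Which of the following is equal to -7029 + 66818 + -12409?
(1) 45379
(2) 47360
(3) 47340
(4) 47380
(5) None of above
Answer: 4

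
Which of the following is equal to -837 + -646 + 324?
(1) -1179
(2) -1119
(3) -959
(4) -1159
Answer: 4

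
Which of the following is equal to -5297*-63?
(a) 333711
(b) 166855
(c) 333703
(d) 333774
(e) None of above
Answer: a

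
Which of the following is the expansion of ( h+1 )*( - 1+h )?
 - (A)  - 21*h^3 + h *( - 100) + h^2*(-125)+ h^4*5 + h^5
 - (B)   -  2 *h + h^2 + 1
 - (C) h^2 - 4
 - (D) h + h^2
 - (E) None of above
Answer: E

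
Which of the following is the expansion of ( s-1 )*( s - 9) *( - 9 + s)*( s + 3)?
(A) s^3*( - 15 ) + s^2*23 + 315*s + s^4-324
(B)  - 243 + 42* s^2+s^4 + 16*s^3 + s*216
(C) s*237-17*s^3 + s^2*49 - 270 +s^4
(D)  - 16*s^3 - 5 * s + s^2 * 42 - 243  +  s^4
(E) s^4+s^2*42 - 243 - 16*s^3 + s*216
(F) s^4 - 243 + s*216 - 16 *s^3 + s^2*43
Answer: E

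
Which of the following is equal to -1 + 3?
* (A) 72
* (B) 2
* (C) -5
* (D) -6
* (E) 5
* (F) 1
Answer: B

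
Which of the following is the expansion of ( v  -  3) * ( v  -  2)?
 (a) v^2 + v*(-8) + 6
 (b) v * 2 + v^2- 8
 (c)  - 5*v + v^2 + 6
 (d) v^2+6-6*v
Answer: c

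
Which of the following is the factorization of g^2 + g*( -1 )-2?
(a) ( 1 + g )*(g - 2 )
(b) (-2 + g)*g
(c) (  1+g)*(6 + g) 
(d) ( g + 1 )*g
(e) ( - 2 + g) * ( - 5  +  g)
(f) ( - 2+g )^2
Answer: a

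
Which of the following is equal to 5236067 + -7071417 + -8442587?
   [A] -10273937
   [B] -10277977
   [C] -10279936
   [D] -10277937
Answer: D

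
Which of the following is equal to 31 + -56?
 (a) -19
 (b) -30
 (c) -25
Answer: c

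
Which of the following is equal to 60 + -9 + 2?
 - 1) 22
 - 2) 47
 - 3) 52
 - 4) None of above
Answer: 4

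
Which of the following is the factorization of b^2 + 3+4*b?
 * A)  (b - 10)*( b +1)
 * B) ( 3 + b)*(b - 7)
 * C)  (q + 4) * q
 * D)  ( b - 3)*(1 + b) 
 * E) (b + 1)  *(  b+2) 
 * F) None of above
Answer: F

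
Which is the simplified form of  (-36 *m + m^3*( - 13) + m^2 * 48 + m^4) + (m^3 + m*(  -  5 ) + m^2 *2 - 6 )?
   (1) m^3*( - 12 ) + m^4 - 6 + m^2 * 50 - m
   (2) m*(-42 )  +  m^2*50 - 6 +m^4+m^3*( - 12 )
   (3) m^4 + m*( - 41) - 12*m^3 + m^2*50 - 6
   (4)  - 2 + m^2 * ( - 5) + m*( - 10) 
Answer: 3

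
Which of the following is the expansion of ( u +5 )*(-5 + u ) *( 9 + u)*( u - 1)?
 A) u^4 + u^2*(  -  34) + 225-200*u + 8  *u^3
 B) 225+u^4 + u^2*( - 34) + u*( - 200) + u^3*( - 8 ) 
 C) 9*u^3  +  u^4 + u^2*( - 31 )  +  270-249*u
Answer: A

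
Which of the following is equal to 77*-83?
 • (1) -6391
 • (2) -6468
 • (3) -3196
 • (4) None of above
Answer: 1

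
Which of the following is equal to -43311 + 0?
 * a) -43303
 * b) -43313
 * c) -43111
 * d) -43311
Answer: d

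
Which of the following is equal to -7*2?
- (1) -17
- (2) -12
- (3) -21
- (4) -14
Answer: 4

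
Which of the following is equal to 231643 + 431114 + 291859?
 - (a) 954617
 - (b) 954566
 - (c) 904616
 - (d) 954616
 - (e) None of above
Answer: d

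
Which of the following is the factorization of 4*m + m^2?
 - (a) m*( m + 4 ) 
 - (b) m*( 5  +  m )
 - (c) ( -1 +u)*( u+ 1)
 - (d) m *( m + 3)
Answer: a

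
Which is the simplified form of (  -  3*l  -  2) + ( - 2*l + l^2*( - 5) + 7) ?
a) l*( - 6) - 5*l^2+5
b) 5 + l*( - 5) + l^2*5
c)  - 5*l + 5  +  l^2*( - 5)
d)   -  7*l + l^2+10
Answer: c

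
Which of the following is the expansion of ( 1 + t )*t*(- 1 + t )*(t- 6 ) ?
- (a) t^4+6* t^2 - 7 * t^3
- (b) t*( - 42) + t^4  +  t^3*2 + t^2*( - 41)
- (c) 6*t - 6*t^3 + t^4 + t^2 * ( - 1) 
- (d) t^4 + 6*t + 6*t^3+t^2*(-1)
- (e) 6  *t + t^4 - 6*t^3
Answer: c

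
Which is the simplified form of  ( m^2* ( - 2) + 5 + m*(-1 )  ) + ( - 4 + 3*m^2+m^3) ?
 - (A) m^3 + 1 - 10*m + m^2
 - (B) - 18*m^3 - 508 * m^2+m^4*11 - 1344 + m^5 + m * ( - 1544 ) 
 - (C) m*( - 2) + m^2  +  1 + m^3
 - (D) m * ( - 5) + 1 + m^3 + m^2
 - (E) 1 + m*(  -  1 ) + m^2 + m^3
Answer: E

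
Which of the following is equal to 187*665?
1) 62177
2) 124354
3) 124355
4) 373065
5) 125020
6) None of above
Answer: 3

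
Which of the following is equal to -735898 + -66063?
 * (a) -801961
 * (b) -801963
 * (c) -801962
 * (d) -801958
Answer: a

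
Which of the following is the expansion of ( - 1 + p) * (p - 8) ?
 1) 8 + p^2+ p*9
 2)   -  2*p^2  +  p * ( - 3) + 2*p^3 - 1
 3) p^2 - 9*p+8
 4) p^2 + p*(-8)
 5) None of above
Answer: 3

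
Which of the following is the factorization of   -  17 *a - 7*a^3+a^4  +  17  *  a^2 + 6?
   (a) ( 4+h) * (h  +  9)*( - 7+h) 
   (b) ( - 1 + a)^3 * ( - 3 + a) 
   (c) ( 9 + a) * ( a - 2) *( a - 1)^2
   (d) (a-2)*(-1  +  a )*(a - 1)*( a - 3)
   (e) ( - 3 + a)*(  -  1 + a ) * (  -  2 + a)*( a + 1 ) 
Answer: d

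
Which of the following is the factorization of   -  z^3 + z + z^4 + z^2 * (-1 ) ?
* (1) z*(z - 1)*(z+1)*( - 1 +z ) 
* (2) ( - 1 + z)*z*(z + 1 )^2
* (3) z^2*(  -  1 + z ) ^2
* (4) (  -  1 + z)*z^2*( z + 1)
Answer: 1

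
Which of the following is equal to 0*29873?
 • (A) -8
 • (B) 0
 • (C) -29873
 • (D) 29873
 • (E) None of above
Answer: B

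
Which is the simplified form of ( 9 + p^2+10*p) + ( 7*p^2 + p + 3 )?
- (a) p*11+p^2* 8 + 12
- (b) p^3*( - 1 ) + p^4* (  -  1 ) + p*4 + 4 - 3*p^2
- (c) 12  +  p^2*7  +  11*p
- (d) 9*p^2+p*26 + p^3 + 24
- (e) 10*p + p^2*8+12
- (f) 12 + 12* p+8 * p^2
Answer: a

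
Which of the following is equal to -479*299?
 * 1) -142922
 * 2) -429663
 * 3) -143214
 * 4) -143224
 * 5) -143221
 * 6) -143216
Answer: 5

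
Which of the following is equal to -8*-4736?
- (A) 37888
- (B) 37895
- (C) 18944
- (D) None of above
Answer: A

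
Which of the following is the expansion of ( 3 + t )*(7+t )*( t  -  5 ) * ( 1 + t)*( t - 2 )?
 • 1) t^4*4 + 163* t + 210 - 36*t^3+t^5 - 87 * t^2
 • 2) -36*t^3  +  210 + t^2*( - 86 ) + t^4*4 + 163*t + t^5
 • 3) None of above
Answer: 2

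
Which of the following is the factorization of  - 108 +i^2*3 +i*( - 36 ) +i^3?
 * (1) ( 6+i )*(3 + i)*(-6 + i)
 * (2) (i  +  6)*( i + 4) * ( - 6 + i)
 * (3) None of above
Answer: 1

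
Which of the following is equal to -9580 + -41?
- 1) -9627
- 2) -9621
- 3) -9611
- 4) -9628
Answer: 2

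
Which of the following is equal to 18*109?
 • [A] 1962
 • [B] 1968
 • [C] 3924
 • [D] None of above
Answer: A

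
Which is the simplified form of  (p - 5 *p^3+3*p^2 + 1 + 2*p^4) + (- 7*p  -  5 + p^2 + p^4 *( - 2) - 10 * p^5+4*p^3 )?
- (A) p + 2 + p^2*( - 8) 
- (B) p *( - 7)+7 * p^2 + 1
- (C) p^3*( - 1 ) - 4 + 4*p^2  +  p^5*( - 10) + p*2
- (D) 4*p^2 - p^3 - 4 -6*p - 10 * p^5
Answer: D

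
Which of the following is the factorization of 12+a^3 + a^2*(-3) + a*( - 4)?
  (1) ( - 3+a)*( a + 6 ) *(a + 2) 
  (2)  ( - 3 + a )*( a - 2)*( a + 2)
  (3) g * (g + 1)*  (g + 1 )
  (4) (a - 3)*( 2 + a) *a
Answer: 2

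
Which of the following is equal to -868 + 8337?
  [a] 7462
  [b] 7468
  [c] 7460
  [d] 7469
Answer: d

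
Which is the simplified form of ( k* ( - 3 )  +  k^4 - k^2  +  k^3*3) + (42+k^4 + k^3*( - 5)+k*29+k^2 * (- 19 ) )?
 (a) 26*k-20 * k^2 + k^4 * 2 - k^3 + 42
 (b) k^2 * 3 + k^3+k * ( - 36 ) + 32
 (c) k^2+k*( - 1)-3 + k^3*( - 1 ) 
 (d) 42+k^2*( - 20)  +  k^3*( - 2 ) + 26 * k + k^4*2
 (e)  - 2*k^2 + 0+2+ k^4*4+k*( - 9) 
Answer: d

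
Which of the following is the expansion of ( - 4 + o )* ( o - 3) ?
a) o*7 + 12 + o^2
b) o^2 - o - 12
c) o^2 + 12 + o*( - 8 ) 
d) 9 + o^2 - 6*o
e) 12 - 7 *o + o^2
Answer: e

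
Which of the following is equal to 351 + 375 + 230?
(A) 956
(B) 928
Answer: A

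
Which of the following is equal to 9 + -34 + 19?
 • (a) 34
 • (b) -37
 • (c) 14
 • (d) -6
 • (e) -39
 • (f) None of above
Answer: d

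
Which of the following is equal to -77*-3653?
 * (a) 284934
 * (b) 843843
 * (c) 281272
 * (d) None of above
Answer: d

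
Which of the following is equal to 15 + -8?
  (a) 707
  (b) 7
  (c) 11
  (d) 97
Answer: b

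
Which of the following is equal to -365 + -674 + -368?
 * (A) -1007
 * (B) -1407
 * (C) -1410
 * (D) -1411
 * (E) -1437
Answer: B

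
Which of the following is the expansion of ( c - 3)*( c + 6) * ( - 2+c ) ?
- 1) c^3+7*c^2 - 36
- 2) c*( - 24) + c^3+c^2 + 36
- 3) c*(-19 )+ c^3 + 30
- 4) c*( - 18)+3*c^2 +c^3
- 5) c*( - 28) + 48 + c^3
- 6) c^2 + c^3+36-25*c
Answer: 2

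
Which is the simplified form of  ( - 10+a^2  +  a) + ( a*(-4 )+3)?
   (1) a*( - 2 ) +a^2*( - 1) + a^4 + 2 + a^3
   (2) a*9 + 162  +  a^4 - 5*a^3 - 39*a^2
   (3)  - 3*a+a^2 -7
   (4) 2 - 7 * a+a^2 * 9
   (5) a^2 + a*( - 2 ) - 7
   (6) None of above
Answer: 3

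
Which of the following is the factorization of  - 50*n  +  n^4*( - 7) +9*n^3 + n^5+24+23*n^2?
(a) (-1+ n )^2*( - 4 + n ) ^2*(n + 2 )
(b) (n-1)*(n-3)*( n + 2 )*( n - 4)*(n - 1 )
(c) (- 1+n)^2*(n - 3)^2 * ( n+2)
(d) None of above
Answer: b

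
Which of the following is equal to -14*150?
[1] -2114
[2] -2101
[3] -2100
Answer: 3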